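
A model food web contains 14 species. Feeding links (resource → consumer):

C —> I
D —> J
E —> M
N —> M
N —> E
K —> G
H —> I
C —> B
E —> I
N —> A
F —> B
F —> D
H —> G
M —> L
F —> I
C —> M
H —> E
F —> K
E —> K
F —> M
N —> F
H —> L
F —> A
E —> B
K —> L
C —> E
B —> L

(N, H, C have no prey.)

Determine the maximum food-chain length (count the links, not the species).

3 links

One longest chain: N → F → K → L.
It has 4 species and 3 links.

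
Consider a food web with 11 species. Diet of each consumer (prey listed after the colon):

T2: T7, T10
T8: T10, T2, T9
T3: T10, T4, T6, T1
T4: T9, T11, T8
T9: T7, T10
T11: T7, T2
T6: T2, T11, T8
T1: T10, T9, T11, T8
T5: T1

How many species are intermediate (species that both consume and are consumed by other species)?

7

Intermediate species (has both prey and predators): T2, T9, T11, T8, T4, T6, T1.
Count: 7.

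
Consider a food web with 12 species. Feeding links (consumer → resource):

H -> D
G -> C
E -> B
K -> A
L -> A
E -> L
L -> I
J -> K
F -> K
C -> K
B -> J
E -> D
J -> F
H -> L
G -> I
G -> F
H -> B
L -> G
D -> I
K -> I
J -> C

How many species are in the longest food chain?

One longest chain: I → K → F → G → L → H.
It has 6 species and 5 links.

6 species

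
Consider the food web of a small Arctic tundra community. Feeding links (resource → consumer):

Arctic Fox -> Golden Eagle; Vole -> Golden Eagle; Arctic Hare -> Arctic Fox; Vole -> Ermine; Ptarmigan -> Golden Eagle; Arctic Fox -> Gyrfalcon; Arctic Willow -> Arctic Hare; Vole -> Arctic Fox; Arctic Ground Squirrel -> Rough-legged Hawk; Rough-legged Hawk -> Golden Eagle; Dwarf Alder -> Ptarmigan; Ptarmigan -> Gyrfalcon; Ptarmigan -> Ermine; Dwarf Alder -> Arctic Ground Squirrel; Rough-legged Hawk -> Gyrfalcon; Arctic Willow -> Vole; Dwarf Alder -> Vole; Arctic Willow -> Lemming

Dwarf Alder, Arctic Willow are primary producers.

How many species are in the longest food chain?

4 species

One longest chain: Dwarf Alder → Vole → Arctic Fox → Gyrfalcon.
It has 4 species and 3 links.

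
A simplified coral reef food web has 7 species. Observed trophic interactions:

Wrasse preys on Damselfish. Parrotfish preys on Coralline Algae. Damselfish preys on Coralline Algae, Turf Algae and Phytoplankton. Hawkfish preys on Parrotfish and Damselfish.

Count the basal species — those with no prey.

3

Basal species (no prey listed): Phytoplankton, Coralline Algae, Turf Algae.
Count: 3.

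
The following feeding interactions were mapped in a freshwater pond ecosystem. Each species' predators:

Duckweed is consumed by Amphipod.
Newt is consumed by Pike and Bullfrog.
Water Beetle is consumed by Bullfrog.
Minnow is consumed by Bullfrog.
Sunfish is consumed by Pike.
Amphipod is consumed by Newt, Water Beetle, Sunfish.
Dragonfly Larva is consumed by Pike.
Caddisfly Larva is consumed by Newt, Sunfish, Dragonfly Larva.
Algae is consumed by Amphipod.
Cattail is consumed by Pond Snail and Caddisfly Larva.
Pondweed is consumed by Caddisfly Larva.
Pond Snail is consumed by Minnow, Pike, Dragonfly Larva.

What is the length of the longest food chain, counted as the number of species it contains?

4 species

One longest chain: Cattail → Pond Snail → Dragonfly Larva → Pike.
It has 4 species and 3 links.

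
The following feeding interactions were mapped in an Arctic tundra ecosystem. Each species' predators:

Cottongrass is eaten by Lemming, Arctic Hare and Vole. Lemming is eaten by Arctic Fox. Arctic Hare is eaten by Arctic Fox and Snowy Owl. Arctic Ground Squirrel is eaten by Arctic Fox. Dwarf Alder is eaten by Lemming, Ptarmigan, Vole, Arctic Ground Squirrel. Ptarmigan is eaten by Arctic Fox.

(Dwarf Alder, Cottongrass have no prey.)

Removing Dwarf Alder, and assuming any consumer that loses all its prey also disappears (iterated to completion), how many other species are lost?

Remove Dwarf Alder.
Round 1: Ptarmigan (all prey gone), Arctic Ground Squirrel (all prey gone) → extinct.
No further losses. Total secondary extinctions: 2.

2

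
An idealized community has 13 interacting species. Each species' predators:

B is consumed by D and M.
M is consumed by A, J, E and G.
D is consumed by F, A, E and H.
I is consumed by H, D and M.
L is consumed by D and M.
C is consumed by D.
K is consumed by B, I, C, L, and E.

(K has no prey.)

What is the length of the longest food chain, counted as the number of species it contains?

4 species

One longest chain: K → B → M → J.
It has 4 species and 3 links.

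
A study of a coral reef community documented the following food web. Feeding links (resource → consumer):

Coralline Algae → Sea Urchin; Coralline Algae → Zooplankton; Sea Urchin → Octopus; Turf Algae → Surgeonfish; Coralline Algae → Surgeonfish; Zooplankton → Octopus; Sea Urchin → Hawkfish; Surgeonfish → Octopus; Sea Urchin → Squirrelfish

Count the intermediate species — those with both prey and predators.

3

Intermediate species (has both prey and predators): Sea Urchin, Surgeonfish, Zooplankton.
Count: 3.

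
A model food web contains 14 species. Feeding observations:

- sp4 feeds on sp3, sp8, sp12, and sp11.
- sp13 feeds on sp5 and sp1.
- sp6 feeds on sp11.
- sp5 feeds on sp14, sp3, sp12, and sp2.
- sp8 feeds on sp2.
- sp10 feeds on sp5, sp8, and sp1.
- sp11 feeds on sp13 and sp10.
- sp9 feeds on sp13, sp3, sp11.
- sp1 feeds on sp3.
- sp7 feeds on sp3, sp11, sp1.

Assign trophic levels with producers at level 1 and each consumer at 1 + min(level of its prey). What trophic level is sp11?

Trophic level 4

sp3 is a producer → level 1.
sp1 eats sp3 → level 2.
sp10 eats sp1 → level 3.
sp11 eats sp10 → level 4.
No prey of sp11 is below level 3, so 4 is the minimum.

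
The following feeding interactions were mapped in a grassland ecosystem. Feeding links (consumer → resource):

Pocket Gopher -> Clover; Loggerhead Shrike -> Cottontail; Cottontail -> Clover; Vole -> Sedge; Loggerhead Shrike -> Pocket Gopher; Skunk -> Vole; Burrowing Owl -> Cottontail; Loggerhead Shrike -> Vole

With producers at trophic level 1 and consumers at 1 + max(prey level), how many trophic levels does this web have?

Producers (level 1): Clover, Sedge.
Sedge → Vole → Skunk gives Skunk level 3.
No species has a prey at level 3, so no species reaches level 4.

3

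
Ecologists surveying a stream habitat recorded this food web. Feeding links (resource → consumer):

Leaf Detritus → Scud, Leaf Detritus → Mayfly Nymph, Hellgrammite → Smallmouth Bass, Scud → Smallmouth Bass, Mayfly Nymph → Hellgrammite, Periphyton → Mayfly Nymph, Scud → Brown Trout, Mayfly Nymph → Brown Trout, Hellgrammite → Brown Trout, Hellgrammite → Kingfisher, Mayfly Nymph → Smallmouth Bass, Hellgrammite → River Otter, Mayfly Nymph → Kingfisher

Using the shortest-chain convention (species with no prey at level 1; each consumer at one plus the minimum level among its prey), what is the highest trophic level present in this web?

Basal resources (level 1): Periphyton, Leaf Detritus.
Following each consumer down to its lowest-level prey: Periphyton → Mayfly Nymph → Hellgrammite → River Otter (levels 1 through 4).
All prey of River Otter (Hellgrammite 3) are at level 3 or above, so River Otter is at level 1 + 3 = 4.
Every consumer has at least one prey at level 3 or below, so none exceeds level 4.

4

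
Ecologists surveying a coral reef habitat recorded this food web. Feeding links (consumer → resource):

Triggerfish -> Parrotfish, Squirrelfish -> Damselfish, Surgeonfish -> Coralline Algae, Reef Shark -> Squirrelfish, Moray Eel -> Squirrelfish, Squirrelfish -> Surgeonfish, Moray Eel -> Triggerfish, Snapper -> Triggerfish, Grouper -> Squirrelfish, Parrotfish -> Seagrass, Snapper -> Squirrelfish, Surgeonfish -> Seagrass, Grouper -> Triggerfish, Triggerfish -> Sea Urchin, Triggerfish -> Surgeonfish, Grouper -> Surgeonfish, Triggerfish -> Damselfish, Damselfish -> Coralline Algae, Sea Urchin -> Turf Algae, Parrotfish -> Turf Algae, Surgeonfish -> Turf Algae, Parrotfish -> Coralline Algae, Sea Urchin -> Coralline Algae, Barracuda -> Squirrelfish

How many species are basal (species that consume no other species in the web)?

Basal species (no prey listed): Seagrass, Turf Algae, Coralline Algae.
Count: 3.

3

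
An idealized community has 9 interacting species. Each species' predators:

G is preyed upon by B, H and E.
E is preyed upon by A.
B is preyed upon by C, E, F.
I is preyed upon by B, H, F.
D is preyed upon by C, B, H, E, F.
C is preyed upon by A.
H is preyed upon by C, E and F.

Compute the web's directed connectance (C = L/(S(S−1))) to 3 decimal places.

The web has S = 9 species and L = 19 feeding links.
C = L / (S(S−1)) = 19 / 72 = 0.2639 ≈ 0.264.

C = 0.264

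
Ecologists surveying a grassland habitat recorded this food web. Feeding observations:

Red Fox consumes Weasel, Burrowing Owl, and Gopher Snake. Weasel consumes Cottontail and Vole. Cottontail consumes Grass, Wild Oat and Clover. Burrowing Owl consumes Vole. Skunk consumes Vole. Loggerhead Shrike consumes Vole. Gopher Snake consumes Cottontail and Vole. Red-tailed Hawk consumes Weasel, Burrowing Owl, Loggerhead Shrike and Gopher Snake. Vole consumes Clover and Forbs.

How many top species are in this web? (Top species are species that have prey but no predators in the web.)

3

Top species (has prey, but nothing eats it): Skunk, Red-tailed Hawk, Red Fox.
Count: 3.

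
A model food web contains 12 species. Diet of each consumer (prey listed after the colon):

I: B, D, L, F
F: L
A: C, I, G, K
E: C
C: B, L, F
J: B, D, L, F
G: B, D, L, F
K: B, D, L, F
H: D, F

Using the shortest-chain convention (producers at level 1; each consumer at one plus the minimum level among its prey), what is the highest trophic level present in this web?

Producers (level 1): B, D, L.
Following each consumer down to its lowest-level prey: B → C → E (levels 1 through 3).
All prey of E (C 2) are at level 2 or above, so E is at level 1 + 2 = 3.
Every consumer has at least one prey at level 2 or below, so none exceeds level 3.

3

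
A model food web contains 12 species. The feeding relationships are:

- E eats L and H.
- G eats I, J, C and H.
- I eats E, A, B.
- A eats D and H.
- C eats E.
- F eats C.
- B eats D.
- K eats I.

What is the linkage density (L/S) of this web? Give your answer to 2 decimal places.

There are L = 15 links among S = 12 species.
L/S = 15/12 = 1.2500 ≈ 1.25.

L/S = 1.25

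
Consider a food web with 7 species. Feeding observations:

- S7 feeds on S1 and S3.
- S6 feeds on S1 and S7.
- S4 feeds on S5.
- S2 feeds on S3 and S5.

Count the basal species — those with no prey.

Basal species (no prey listed): S3, S5, S1.
Count: 3.

3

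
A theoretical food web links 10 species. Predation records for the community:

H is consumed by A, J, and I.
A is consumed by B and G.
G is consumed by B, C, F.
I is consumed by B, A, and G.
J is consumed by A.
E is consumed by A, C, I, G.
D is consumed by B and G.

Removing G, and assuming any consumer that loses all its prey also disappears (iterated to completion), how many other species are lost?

1

Remove G.
Round 1: F (all prey gone) → extinct.
No further losses. Total secondary extinctions: 1.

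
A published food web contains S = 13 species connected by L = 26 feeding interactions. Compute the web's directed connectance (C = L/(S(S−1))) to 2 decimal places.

C = 0.17

The web has S = 13 species and L = 26 feeding links.
C = L / (S(S−1)) = 26 / 156 = 0.1667 ≈ 0.17.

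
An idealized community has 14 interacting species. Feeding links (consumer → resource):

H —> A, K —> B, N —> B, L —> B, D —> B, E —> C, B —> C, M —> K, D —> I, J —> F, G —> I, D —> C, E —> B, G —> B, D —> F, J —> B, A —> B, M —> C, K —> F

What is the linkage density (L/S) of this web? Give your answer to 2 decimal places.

There are L = 19 links among S = 14 species.
L/S = 19/14 = 1.3571 ≈ 1.36.

L/S = 1.36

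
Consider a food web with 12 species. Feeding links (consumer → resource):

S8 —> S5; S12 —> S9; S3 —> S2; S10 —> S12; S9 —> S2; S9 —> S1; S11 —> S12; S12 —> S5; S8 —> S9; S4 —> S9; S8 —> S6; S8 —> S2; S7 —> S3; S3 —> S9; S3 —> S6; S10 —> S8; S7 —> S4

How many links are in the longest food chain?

One longest chain: S2 → S9 → S3 → S7.
It has 4 species and 3 links.

3 links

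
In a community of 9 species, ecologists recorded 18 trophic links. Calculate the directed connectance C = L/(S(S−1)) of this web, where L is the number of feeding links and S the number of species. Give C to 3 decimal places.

The web has S = 9 species and L = 18 feeding links.
C = L / (S(S−1)) = 18 / 72 = 0.2500 ≈ 0.250.

C = 0.250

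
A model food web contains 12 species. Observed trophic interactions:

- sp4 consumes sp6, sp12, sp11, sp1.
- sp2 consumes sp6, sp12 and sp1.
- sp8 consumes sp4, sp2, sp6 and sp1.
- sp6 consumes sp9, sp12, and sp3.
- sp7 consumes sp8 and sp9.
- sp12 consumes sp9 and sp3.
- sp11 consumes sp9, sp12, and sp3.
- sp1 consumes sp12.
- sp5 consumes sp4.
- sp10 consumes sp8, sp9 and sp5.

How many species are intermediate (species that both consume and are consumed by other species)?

8

Intermediate species (has both prey and predators): sp12, sp6, sp1, sp11, sp4, sp2, sp5, sp8.
Count: 8.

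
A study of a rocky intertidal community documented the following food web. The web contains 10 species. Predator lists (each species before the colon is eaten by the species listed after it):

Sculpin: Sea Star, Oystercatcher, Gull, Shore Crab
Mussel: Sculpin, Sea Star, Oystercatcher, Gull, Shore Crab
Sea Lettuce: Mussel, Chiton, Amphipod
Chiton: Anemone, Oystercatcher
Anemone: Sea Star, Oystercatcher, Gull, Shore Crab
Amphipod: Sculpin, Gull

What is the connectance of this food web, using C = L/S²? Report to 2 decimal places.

The web has S = 10 species and L = 20 feeding links.
C = L / S² = 20 / 100 = 0.2000 ≈ 0.20.

C = 0.20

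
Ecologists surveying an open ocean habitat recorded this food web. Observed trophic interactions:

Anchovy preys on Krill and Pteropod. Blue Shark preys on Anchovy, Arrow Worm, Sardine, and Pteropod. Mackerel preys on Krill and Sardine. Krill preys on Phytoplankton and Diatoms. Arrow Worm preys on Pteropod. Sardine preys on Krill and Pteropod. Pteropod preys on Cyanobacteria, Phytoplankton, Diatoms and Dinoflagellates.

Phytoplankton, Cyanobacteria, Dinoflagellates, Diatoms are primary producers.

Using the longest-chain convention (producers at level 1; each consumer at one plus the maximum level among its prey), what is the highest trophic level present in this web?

Producers (level 1): Phytoplankton, Cyanobacteria, Dinoflagellates, Diatoms.
Phytoplankton → Krill → Sardine → Blue Shark gives Blue Shark level 4.
No species has a prey at level 4, so no species reaches level 5.

4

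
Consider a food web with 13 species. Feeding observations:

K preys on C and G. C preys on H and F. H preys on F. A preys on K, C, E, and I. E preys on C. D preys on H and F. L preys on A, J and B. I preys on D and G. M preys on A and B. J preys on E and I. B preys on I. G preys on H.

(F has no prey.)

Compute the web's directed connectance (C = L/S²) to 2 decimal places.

C = 0.14

The web has S = 13 species and L = 23 feeding links.
C = L / S² = 23 / 169 = 0.1361 ≈ 0.14.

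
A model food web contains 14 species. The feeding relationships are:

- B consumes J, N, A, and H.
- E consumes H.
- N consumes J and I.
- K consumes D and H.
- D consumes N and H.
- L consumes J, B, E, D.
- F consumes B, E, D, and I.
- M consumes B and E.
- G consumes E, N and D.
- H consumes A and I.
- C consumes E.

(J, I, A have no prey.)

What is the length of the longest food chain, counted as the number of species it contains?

4 species

One longest chain: I → H → E → C.
It has 4 species and 3 links.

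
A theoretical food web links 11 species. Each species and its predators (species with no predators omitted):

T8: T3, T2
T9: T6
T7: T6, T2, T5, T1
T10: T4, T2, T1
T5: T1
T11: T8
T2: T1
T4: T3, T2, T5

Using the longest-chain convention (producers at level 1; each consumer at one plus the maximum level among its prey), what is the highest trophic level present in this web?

4

Producers (level 1): T7, T11, T10, T9.
T11 → T8 → T2 → T1 gives T1 level 4.
No species has a prey at level 4, so no species reaches level 5.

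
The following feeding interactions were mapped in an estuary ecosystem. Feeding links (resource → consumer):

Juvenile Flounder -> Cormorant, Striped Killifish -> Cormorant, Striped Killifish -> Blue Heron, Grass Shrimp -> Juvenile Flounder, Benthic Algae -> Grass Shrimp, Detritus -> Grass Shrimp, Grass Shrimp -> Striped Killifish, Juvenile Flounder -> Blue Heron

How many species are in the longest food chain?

4 species

One longest chain: Detritus → Grass Shrimp → Juvenile Flounder → Blue Heron.
It has 4 species and 3 links.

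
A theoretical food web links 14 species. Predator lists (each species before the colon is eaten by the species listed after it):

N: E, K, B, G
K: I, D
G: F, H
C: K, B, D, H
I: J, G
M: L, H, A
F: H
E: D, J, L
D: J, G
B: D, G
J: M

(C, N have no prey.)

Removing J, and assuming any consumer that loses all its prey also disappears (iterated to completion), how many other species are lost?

2

Remove J.
Round 1: M (all prey gone) → extinct.
Round 2: A (all prey gone) → extinct.
No further losses. Total secondary extinctions: 2.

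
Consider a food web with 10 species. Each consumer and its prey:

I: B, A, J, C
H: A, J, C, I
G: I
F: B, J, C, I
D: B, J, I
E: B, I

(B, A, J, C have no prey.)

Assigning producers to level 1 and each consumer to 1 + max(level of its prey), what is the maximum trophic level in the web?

Producers (level 1): B, A, J, C.
B → I → F gives F level 3.
No species has a prey at level 3, so no species reaches level 4.

3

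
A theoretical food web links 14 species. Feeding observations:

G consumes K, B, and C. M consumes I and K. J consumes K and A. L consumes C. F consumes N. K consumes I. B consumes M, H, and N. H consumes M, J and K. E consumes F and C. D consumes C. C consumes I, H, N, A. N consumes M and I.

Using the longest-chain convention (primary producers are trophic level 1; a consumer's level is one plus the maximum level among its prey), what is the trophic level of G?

Trophic level 6

I is a producer → level 1.
K eats I → level 2.
M eats K (level 2); other prey at levels: I 1 → level 3.
N eats M (level 3); other prey at levels: I 1 → level 4.
B eats N (level 4); other prey at levels: M 3, H 4 → level 5.
G eats B (level 5); other prey at levels: K 2, C 5 → level 6.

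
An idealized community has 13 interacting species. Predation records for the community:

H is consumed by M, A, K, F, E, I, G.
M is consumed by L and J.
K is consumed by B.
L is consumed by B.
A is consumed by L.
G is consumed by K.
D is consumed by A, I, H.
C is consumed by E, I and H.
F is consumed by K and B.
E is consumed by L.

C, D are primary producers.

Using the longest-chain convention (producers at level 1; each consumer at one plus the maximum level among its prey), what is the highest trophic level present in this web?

Producers (level 1): C, D.
C → H → E → L → B gives B level 5.
No species has a prey at level 5, so no species reaches level 6.

5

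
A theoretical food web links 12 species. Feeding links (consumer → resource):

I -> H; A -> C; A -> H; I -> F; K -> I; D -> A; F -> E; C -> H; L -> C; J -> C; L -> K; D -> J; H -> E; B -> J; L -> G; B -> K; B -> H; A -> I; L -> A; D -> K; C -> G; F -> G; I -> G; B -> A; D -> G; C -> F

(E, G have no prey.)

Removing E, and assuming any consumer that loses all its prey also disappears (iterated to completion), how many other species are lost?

Remove E.
Round 1: H (all prey gone) → extinct.
No further losses. Total secondary extinctions: 1.

1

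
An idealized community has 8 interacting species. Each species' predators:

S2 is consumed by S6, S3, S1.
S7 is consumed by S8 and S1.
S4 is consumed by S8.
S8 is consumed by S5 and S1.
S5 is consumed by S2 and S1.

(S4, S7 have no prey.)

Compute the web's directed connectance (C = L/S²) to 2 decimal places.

C = 0.16

The web has S = 8 species and L = 10 feeding links.
C = L / S² = 10 / 64 = 0.1562 ≈ 0.16.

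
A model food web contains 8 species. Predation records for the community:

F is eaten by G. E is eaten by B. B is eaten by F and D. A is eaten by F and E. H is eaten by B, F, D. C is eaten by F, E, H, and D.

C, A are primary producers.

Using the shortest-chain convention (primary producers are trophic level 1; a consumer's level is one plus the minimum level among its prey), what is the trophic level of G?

C is a producer → level 1.
F eats C → level 2.
G eats F → level 3.
No prey of G is below level 2, so 3 is the minimum.

Trophic level 3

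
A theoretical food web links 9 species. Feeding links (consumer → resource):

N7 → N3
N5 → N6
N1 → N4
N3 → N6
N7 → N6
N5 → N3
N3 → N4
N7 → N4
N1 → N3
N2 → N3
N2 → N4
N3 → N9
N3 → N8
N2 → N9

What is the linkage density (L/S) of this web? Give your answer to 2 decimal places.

There are L = 14 links among S = 9 species.
L/S = 14/9 = 1.5556 ≈ 1.56.

L/S = 1.56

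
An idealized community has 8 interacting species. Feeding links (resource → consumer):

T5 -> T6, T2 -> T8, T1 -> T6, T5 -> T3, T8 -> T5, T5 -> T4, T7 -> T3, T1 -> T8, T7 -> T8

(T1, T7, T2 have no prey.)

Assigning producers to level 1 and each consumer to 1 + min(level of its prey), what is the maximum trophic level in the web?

4

Producers (level 1): T1, T7, T2.
Following each consumer down to its lowest-level prey: T1 → T8 → T5 → T4 (levels 1 through 4).
All prey of T4 (T5 3) are at level 3 or above, so T4 is at level 1 + 3 = 4.
Every consumer has at least one prey at level 3 or below, so none exceeds level 4.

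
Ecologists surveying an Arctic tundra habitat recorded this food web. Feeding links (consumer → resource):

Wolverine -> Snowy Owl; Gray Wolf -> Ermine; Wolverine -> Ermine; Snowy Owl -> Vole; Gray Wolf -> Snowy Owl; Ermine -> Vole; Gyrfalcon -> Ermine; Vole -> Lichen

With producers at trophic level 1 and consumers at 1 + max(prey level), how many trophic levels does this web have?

Producers (level 1): Lichen.
Lichen → Vole → Ermine → Wolverine gives Wolverine level 4.
No species has a prey at level 4, so no species reaches level 5.

4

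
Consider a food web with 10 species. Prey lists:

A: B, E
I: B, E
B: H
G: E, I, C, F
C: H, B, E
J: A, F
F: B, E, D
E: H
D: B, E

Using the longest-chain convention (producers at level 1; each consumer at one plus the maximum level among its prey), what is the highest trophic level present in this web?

Producers (level 1): H.
H → B → D → F → J gives J level 5.
No species has a prey at level 5, so no species reaches level 6.

5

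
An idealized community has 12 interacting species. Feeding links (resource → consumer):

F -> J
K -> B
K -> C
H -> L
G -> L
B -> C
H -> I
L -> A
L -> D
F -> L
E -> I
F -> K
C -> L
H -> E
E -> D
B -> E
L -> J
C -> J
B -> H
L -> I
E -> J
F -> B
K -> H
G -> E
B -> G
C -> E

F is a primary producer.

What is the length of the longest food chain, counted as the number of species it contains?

One longest chain: F → K → B → G → E → D.
It has 6 species and 5 links.

6 species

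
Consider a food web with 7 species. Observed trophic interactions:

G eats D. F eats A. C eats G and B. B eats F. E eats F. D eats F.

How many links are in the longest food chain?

4 links

One longest chain: A → F → D → G → C.
It has 5 species and 4 links.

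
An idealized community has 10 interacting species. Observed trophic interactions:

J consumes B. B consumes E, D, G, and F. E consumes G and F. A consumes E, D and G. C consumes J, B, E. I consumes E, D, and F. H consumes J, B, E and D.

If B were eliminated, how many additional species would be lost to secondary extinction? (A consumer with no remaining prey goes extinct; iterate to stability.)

1

Remove B.
Round 1: J (all prey gone) → extinct.
No further losses. Total secondary extinctions: 1.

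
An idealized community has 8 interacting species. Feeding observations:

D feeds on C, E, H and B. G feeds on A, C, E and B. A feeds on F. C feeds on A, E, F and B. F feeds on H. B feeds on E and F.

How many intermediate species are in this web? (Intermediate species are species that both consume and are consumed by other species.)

4

Intermediate species (has both prey and predators): F, B, A, C.
Count: 4.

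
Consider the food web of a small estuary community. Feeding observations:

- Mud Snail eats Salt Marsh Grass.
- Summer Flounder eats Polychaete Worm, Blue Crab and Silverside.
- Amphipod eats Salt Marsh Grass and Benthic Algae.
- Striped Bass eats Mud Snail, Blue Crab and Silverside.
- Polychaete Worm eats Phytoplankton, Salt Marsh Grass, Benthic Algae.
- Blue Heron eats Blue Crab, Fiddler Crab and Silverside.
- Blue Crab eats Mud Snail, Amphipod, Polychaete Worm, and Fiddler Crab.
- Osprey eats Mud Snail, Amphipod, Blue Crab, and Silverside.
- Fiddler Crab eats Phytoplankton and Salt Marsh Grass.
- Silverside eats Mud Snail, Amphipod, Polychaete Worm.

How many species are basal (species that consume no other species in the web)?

3

Basal species (no prey listed): Phytoplankton, Benthic Algae, Salt Marsh Grass.
Count: 3.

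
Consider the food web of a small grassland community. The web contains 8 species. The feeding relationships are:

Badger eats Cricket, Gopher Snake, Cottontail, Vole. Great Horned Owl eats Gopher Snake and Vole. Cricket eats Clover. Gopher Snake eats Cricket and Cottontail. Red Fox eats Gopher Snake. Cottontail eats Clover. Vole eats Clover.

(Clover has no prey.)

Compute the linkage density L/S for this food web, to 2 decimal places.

There are L = 12 links among S = 8 species.
L/S = 12/8 = 1.5000 ≈ 1.50.

L/S = 1.50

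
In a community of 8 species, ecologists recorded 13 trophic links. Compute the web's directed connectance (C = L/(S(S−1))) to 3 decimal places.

C = 0.232

The web has S = 8 species and L = 13 feeding links.
C = L / (S(S−1)) = 13 / 56 = 0.2321 ≈ 0.232.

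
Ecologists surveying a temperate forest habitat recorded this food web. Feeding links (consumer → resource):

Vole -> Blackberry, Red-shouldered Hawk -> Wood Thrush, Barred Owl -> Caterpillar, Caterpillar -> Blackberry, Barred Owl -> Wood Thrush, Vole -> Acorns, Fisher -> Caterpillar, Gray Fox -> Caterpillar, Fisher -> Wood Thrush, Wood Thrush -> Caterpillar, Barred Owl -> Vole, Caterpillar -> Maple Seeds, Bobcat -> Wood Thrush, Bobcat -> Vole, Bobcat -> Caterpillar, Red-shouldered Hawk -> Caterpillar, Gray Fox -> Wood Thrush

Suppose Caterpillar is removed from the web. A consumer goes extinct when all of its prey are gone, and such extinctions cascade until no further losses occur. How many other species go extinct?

Remove Caterpillar.
Round 1: Wood Thrush (all prey gone) → extinct.
Round 2: Gray Fox (all prey gone), Red-shouldered Hawk (all prey gone), Fisher (all prey gone) → extinct.
No further losses. Total secondary extinctions: 4.

4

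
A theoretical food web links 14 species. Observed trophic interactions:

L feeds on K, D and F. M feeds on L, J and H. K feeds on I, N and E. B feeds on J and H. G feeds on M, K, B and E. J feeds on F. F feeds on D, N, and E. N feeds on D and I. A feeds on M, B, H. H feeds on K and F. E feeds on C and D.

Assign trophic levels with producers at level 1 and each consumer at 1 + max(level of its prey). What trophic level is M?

D is a producer → level 1.
E eats D (level 1); other prey at levels: C 1 → level 2.
F eats E (level 2); other prey at levels: D 1, N 2 → level 3.
H eats F (level 3); other prey at levels: K 3 → level 4.
M eats H (level 4); other prey at levels: J 4, L 4 → level 5.

Trophic level 5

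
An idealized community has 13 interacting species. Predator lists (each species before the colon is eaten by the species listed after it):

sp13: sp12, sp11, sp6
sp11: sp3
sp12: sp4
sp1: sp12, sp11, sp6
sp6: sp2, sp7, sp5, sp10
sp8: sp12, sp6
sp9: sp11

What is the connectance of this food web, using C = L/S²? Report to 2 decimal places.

C = 0.09

The web has S = 13 species and L = 15 feeding links.
C = L / S² = 15 / 169 = 0.0888 ≈ 0.09.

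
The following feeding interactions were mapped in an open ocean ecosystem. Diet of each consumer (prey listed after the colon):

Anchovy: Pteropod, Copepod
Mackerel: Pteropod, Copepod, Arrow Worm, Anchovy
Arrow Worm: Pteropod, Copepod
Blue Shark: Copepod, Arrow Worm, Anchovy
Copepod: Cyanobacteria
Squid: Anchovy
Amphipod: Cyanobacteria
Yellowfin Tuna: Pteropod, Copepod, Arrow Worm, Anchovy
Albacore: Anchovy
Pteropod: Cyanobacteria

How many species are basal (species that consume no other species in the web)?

Basal species (no prey listed): Cyanobacteria.
Count: 1.

1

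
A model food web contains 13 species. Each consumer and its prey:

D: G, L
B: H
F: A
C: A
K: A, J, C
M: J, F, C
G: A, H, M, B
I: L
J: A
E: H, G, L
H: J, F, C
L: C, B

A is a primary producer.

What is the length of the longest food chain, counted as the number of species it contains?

One longest chain: A → J → H → B → L → I.
It has 6 species and 5 links.

6 species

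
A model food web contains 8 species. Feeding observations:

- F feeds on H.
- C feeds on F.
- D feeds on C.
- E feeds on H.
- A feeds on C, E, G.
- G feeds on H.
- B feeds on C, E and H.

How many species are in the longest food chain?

4 species

One longest chain: H → F → C → D.
It has 4 species and 3 links.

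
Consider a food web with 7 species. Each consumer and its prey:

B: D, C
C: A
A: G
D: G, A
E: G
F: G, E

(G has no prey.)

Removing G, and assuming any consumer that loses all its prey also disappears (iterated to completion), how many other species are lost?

Remove G.
Round 1: A (all prey gone), E (all prey gone) → extinct.
Round 2: F (all prey gone), D (all prey gone), C (all prey gone) → extinct.
Round 3: B (all prey gone) → extinct.
No further losses. Total secondary extinctions: 6.

6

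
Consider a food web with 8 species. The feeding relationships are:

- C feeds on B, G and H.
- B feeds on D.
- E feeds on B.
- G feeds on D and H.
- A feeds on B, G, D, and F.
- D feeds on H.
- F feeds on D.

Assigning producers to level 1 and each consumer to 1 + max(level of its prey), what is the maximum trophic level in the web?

4

Producers (level 1): H.
H → D → B → A gives A level 4.
No species has a prey at level 4, so no species reaches level 5.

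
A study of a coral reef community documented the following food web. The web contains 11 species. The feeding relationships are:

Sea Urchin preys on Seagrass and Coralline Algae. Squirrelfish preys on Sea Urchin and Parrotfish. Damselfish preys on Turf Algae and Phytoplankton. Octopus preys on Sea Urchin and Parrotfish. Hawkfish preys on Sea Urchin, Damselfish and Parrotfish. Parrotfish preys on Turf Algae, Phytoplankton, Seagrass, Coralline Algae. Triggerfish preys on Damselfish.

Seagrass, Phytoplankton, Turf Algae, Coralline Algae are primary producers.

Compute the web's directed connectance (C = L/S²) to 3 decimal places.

The web has S = 11 species and L = 16 feeding links.
C = L / S² = 16 / 121 = 0.1322 ≈ 0.132.

C = 0.132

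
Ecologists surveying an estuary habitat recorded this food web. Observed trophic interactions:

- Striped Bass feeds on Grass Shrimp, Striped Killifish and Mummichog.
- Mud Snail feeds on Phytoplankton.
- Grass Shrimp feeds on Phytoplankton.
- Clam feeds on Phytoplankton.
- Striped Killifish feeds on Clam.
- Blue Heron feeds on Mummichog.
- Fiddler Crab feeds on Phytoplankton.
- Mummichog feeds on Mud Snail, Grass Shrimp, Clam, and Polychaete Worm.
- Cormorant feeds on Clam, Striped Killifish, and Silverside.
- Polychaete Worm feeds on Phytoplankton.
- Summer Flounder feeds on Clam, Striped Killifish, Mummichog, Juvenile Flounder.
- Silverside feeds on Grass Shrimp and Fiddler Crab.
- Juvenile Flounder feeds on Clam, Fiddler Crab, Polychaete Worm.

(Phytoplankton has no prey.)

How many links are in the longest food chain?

One longest chain: Phytoplankton → Polychaete Worm → Mummichog → Summer Flounder.
It has 4 species and 3 links.

3 links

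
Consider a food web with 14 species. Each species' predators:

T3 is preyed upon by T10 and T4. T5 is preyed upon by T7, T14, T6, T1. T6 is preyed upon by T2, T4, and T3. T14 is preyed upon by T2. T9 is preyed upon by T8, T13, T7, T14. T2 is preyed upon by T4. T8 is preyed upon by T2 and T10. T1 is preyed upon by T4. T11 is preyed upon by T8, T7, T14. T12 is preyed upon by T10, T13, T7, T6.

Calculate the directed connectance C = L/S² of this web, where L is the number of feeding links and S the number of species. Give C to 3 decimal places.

C = 0.128

The web has S = 14 species and L = 25 feeding links.
C = L / S² = 25 / 196 = 0.1276 ≈ 0.128.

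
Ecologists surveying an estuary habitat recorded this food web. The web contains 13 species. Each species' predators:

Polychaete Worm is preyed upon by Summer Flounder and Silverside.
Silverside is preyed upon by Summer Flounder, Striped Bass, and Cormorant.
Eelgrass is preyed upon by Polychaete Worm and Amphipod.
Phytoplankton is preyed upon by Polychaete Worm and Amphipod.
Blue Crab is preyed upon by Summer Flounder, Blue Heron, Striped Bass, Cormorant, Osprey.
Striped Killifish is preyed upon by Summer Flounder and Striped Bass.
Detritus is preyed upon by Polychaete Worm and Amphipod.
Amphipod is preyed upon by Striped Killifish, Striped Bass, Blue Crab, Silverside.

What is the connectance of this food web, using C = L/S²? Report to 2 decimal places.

The web has S = 13 species and L = 22 feeding links.
C = L / S² = 22 / 169 = 0.1302 ≈ 0.13.

C = 0.13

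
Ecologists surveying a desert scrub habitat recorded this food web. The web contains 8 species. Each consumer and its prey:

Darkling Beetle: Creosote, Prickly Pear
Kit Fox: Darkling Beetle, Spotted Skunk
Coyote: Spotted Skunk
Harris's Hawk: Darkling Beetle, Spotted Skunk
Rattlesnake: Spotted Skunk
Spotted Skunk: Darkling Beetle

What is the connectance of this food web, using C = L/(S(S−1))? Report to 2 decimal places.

The web has S = 8 species and L = 9 feeding links.
C = L / (S(S−1)) = 9 / 56 = 0.1607 ≈ 0.16.

C = 0.16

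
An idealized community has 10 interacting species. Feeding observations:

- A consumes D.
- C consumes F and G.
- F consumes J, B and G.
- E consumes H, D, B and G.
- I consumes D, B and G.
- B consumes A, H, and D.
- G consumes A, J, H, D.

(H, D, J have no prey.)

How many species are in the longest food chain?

5 species

One longest chain: D → A → B → F → C.
It has 5 species and 4 links.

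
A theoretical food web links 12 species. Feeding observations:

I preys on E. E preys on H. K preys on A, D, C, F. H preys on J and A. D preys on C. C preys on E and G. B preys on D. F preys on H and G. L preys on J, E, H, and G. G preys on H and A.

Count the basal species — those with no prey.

Basal species (no prey listed): A, J.
Count: 2.

2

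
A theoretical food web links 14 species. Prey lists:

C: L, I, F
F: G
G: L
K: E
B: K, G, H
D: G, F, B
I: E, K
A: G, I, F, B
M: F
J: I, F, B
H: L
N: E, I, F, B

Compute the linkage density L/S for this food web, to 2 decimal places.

L/S = 1.93

There are L = 27 links among S = 14 species.
L/S = 27/14 = 1.9286 ≈ 1.93.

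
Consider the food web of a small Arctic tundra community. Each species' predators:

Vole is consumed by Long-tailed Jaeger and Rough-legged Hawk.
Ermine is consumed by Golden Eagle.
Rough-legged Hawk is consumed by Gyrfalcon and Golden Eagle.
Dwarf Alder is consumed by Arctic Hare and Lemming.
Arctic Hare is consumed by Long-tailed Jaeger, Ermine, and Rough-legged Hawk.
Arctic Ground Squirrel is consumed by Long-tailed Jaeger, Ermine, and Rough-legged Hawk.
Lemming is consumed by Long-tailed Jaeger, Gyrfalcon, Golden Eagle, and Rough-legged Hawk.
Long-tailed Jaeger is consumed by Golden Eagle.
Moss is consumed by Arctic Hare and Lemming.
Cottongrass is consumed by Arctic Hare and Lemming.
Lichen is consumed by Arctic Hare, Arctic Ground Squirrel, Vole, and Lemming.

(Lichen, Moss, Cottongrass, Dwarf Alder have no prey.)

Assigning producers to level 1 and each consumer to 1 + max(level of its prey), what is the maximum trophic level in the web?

4

Producers (level 1): Lichen, Moss, Cottongrass, Dwarf Alder.
Lichen → Arctic Hare → Rough-legged Hawk → Golden Eagle gives Golden Eagle level 4.
No species has a prey at level 4, so no species reaches level 5.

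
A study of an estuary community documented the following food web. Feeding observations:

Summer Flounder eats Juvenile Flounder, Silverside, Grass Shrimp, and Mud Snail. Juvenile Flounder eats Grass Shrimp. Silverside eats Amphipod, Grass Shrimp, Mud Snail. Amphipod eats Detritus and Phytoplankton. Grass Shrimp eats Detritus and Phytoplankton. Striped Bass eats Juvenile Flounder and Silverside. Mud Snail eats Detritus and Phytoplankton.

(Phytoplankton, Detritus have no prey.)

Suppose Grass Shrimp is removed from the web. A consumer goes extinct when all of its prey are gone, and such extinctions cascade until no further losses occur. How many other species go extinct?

Remove Grass Shrimp.
Round 1: Juvenile Flounder (all prey gone) → extinct.
No further losses. Total secondary extinctions: 1.

1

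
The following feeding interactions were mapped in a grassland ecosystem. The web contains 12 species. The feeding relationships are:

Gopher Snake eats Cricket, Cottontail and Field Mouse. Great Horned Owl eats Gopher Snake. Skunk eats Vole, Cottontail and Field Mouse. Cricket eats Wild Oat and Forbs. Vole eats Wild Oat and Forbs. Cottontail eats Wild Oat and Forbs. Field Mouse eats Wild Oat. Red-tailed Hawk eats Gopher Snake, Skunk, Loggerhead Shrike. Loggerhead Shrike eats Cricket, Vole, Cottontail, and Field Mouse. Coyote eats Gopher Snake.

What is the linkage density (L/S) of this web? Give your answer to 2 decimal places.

L/S = 1.83

There are L = 22 links among S = 12 species.
L/S = 22/12 = 1.8333 ≈ 1.83.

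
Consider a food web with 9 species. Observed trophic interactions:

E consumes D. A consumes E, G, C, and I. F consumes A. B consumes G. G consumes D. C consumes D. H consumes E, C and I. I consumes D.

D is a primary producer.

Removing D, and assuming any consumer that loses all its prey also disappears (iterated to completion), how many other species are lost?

8

Remove D.
Round 1: I (all prey gone), E (all prey gone), G (all prey gone), C (all prey gone) → extinct.
Round 2: B (all prey gone), A (all prey gone), H (all prey gone) → extinct.
Round 3: F (all prey gone) → extinct.
No further losses. Total secondary extinctions: 8.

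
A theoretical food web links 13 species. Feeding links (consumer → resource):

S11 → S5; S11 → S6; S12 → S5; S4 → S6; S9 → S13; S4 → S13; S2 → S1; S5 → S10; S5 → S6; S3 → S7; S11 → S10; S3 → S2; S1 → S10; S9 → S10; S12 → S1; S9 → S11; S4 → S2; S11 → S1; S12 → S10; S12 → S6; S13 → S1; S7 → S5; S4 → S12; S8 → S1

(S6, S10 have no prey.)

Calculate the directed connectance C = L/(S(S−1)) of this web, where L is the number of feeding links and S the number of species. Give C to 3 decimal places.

The web has S = 13 species and L = 24 feeding links.
C = L / (S(S−1)) = 24 / 156 = 0.1538 ≈ 0.154.

C = 0.154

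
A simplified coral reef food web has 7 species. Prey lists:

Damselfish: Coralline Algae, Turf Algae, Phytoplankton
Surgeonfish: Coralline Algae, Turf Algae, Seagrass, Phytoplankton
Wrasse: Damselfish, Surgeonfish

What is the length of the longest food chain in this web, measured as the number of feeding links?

2 links

One longest chain: Coralline Algae → Damselfish → Wrasse.
It has 3 species and 2 links.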